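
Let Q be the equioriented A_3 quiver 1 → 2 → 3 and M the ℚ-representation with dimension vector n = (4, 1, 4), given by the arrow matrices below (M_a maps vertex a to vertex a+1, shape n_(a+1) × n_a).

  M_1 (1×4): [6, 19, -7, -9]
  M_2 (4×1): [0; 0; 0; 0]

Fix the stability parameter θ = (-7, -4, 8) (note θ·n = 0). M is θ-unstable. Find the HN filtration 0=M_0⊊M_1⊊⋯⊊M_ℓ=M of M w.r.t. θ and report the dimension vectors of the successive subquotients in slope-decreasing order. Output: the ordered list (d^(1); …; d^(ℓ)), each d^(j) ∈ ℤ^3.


Interval decomposition of M: I[1,1]^3, I[1,2], I[3,3]^4.
HN type (ℓ=3): μ^(1)=8; μ^(2)=-4; μ^(3)=-7

((0, 0, 4); (0, 1, 0); (4, 0, 0))


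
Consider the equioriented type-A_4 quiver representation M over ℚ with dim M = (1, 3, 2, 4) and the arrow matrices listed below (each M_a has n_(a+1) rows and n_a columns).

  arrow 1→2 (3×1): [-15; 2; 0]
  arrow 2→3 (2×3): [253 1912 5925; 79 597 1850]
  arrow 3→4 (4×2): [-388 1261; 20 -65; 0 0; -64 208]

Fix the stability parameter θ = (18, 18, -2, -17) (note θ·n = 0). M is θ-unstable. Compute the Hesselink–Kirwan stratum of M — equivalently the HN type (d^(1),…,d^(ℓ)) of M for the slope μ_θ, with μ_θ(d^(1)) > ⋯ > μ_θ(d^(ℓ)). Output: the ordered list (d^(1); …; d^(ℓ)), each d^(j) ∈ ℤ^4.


Via rank(M_{q-1}∘⋯∘M_p): M ≅ I[1,4], I[2,2], I[2,3], I[4,4]^3.
μ_θ-semistable layers: μ^(1)=18; μ^(2)=8; μ^(3)=17/4; μ^(4)=-17

((0, 1, 0, 0); (0, 1, 1, 0); (1, 1, 1, 1); (0, 0, 0, 3))


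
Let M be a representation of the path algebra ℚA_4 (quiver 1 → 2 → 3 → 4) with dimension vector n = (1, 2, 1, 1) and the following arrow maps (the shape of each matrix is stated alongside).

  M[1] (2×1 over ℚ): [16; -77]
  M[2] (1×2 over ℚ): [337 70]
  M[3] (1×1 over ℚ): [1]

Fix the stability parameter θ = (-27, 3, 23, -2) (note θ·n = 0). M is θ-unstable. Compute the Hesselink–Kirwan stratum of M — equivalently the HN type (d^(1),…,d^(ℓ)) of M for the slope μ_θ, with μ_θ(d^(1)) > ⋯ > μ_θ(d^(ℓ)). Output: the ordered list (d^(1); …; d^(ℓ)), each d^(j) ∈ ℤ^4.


Via rank(M_{q-1}∘⋯∘M_p): M ≅ I[1,4], I[2,2].
μ_θ-semistable layers: μ^(1)=21/2; μ^(2)=3; μ^(3)=-27

((0, 0, 1, 1); (0, 2, 0, 0); (1, 0, 0, 0))


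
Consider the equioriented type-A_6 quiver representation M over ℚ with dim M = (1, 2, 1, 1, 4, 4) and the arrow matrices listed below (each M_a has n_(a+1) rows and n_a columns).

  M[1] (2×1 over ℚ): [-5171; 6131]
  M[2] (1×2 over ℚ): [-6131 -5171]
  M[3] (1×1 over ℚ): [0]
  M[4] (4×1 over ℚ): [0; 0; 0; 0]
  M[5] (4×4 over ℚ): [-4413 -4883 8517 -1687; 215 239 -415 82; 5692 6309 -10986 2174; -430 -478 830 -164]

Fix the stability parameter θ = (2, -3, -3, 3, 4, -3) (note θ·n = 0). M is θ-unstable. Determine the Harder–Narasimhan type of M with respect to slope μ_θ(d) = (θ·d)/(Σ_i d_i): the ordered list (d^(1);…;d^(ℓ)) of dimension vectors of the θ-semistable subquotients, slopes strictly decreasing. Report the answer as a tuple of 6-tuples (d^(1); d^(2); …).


Barcode: M ≅ I[1,2], I[2,3], I[4,4], I[5,5], I[5,6]^3, I[6,6]. HN layers by μ_θ (5 steps, strictly decreasing):
  μ^(1)=4; μ^(2)=3; μ^(3)=1/2; μ^(4)=-1/2; μ^(5)=-3

((0, 0, 0, 0, 1, 0); (0, 0, 0, 1, 0, 0); (0, 0, 0, 0, 3, 3); (1, 1, 0, 0, 0, 0); (0, 1, 1, 0, 0, 1))


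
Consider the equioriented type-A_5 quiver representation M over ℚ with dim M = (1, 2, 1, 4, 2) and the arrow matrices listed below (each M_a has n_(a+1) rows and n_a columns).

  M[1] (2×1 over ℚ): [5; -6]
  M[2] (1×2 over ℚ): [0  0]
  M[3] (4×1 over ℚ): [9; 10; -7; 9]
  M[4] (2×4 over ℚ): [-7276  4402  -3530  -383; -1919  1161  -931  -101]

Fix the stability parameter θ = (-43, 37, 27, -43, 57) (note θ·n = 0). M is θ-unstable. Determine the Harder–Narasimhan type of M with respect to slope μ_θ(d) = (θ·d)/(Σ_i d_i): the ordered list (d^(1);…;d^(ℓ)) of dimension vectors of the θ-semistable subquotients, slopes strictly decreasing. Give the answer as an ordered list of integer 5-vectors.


Barcode: M ≅ I[1,2], I[2,2], I[3,5], I[4,4]^2, I[4,5]. HN layers by μ_θ (4 steps, strictly decreasing):
  μ^(1)=57; μ^(2)=37; μ^(3)=-8; μ^(4)=-43

((0, 0, 0, 0, 2); (0, 2, 0, 0, 0); (0, 0, 1, 1, 0); (1, 0, 0, 3, 0))


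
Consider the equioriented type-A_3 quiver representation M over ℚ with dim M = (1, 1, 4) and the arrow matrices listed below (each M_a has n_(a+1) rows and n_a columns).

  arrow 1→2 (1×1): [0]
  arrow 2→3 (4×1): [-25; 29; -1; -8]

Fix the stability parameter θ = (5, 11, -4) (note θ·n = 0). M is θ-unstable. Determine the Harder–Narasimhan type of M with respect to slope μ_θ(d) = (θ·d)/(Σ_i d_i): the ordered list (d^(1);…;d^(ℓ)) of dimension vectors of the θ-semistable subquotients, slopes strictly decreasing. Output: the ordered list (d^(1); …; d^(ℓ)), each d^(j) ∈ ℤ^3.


Barcode: M ≅ I[1,1], I[2,3], I[3,3]^3. HN layers by μ_θ (3 steps, strictly decreasing):
  μ^(1)=5; μ^(2)=7/2; μ^(3)=-4

((1, 0, 0); (0, 1, 1); (0, 0, 3))


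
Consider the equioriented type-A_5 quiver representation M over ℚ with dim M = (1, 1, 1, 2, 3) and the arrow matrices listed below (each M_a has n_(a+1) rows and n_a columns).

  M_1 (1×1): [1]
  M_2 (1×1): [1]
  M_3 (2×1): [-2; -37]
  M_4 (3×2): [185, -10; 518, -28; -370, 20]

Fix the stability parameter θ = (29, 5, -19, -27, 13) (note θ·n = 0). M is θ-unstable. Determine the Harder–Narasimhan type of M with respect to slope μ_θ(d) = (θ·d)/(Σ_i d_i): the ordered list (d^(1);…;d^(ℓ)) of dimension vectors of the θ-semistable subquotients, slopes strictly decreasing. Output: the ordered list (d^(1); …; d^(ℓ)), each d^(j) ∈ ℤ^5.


Via rank(M_{q-1}∘⋯∘M_p): M ≅ I[1,4], I[4,5], I[5,5]^2.
μ_θ-semistable layers: μ^(1)=13; μ^(2)=-3; μ^(3)=-27

((0, 0, 0, 0, 3); (1, 1, 1, 1, 0); (0, 0, 0, 1, 0))


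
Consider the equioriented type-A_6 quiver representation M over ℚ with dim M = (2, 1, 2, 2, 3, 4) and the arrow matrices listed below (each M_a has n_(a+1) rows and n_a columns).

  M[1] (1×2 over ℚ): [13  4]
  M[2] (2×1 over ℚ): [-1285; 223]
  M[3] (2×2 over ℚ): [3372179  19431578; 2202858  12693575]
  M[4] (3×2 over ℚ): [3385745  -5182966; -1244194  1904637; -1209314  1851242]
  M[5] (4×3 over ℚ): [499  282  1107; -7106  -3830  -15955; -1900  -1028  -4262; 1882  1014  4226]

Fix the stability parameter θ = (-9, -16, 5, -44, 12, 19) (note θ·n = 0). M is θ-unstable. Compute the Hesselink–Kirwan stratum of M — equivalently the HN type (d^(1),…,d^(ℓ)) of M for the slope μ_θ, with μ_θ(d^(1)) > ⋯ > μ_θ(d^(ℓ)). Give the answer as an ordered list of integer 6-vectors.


Interval decomposition of M: I[1,1], I[1,6], I[3,6], I[5,6], I[6,6].
HN type (ℓ=5): μ^(1)=19; μ^(2)=12; μ^(3)=-9; μ^(4)=-16; μ^(5)=-39/2

((0, 0, 0, 0, 0, 4); (0, 0, 0, 0, 3, 0); (1, 0, 0, 0, 0, 0); (1, 1, 1, 1, 0, 0); (0, 0, 1, 1, 0, 0))


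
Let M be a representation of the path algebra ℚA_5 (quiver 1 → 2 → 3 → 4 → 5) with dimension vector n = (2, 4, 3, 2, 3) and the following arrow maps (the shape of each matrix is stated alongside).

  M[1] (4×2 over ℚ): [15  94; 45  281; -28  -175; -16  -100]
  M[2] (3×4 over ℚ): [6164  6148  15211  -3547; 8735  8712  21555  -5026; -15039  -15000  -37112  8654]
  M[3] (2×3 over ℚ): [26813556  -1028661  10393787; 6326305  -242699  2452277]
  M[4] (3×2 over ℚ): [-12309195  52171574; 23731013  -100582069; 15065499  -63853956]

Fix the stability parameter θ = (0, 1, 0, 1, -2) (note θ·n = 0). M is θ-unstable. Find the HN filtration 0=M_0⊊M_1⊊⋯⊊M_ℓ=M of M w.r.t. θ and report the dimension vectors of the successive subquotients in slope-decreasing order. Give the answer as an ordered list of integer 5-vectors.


Interval decomposition of M: I[1,3], I[1,5], I[2,2], I[2,5], I[5,5].
HN type (ℓ=4): μ^(1)=1; μ^(2)=1/2; μ^(3)=0; μ^(4)=-2

((0, 1, 0, 0, 0); (0, 1, 1, 0, 0); (2, 2, 2, 2, 2); (0, 0, 0, 0, 1))


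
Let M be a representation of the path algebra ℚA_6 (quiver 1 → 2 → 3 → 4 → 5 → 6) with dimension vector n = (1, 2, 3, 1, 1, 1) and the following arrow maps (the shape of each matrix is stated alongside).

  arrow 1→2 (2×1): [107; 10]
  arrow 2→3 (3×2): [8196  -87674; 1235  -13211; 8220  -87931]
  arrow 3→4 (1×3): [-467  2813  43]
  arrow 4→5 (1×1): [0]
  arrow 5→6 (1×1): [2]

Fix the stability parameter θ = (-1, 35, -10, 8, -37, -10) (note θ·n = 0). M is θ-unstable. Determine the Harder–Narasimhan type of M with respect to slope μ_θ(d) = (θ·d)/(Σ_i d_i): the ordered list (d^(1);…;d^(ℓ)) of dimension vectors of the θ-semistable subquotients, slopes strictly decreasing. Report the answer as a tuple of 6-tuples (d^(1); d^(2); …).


Interval decomposition of M: I[1,4], I[2,3], I[3,3], I[5,6].
HN type (ℓ=5): μ^(1)=25/2; μ^(2)=11; μ^(3)=-1; μ^(4)=-10; μ^(5)=-37

((0, 1, 1, 0, 0, 0); (0, 1, 1, 1, 0, 0); (1, 0, 0, 0, 0, 0); (0, 0, 1, 0, 0, 1); (0, 0, 0, 0, 1, 0))


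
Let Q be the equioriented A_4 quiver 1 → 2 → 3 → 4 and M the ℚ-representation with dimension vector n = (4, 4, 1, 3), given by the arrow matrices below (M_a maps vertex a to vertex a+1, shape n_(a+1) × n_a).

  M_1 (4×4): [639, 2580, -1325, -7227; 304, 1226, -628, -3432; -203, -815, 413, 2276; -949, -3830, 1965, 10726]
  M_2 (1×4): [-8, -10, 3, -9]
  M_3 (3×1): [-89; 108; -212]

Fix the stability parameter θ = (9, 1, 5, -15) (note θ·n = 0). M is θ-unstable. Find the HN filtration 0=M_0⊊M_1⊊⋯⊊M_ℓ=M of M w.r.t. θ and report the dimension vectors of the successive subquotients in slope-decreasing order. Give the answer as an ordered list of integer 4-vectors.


Barcode: M ≅ I[1,2]^3, I[1,4], I[4,4]^2. HN layers by μ_θ (3 steps, strictly decreasing):
  μ^(1)=5; μ^(2)=0; μ^(3)=-15

((3, 3, 0, 0); (1, 1, 1, 1); (0, 0, 0, 2))


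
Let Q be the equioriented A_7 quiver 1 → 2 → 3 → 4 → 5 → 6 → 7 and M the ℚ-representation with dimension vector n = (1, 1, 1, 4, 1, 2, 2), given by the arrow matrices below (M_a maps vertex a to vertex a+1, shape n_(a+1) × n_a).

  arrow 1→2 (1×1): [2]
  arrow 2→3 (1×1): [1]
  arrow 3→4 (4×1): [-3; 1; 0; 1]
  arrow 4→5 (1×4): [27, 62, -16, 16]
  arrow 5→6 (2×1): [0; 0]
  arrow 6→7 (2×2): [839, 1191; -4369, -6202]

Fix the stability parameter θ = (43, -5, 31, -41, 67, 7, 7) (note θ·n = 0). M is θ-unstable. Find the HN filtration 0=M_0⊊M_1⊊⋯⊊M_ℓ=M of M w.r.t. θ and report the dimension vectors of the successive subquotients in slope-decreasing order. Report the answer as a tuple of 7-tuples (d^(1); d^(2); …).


Interval decomposition of M: I[1,5], I[4,4]^3, I[6,7]^2.
HN type (ℓ=3): μ^(1)=67; μ^(2)=7; μ^(3)=-41

((0, 0, 0, 0, 1, 0, 0); (1, 1, 1, 1, 0, 2, 2); (0, 0, 0, 3, 0, 0, 0))


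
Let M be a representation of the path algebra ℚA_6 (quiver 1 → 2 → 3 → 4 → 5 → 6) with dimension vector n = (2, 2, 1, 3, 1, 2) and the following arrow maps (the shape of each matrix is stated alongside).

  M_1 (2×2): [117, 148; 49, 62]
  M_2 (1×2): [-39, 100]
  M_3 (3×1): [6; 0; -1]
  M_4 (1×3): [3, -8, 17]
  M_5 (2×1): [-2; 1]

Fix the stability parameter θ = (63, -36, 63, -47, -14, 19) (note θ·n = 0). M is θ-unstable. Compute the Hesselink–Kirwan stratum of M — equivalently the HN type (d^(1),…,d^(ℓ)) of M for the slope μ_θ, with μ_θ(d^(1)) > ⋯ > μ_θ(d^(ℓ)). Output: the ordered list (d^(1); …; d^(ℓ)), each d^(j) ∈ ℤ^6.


Via rank(M_{q-1}∘⋯∘M_p): M ≅ I[1,2], I[1,6], I[4,4]^2, I[6,6].
μ_θ-semistable layers: μ^(1)=19; μ^(2)=27/2; μ^(3)=29/5; μ^(4)=-47

((0, 0, 0, 0, 0, 2); (1, 1, 0, 0, 0, 0); (1, 1, 1, 1, 1, 0); (0, 0, 0, 2, 0, 0))


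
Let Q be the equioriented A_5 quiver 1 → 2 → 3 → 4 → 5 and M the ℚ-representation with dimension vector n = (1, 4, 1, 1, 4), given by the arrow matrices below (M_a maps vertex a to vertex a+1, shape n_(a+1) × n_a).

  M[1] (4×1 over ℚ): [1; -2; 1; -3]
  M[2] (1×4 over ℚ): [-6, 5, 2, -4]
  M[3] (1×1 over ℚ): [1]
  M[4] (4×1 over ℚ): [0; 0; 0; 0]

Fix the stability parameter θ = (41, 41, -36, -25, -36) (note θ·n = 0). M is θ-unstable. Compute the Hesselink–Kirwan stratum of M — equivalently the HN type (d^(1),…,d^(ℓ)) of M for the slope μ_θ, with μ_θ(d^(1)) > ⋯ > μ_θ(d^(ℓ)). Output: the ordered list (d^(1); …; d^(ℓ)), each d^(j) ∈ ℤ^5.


Barcode: M ≅ I[1,4], I[2,2]^3, I[5,5]^4. HN layers by μ_θ (3 steps, strictly decreasing):
  μ^(1)=41; μ^(2)=21/4; μ^(3)=-36

((0, 3, 0, 0, 0); (1, 1, 1, 1, 0); (0, 0, 0, 0, 4))


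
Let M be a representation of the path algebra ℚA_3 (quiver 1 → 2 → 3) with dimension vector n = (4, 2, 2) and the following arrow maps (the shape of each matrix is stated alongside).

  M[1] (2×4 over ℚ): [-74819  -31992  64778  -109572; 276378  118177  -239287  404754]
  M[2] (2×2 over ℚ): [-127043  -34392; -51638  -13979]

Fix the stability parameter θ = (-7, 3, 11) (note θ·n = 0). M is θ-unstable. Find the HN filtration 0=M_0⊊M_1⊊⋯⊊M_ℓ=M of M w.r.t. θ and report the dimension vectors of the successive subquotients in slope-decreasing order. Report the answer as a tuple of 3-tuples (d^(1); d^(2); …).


Interval decomposition of M: I[1,1]^2, I[1,3]^2.
HN type (ℓ=3): μ^(1)=11; μ^(2)=3; μ^(3)=-7

((0, 0, 2); (0, 2, 0); (4, 0, 0))


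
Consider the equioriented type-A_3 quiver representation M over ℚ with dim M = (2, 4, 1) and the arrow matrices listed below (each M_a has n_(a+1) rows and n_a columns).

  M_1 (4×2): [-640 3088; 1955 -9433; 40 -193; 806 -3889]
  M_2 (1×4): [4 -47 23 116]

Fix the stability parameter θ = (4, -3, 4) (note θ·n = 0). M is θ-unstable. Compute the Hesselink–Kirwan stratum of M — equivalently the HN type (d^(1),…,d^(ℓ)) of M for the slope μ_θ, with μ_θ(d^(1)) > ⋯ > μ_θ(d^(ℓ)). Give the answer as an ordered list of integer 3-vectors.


Interval decomposition of M: I[1,2], I[1,3], I[2,2]^2.
HN type (ℓ=3): μ^(1)=4; μ^(2)=1/2; μ^(3)=-3

((0, 0, 1); (2, 2, 0); (0, 2, 0))


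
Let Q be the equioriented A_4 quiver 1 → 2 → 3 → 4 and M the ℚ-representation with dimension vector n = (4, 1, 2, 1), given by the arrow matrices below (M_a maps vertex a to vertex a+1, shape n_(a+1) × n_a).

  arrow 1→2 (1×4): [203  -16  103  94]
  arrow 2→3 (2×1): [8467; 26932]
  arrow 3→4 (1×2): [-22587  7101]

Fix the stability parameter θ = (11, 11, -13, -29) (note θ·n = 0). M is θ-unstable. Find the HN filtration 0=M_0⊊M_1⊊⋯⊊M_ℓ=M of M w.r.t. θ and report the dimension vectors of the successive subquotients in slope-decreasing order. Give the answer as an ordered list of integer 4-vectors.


Via rank(M_{q-1}∘⋯∘M_p): M ≅ I[1,1]^3, I[1,4], I[3,3].
μ_θ-semistable layers: μ^(1)=11; μ^(2)=-5; μ^(3)=-13

((3, 0, 0, 0); (1, 1, 1, 1); (0, 0, 1, 0))


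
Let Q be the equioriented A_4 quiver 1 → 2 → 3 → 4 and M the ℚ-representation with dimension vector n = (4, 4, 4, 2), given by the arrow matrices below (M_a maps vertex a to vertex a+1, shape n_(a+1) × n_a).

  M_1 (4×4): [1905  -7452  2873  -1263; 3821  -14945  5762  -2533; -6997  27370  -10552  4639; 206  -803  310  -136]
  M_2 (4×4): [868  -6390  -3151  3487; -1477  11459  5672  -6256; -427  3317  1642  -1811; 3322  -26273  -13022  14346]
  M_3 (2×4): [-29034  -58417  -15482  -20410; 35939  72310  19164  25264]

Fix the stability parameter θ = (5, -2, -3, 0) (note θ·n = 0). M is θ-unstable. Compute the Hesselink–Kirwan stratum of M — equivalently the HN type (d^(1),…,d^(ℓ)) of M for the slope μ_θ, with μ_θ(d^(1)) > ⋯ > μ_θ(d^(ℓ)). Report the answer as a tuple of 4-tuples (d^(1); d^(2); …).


Barcode: M ≅ I[1,1], I[1,3], I[1,4]^2, I[2,3]. HN layers by μ_θ (3 steps, strictly decreasing):
  μ^(1)=5; μ^(2)=0; μ^(3)=-5/2

((1, 0, 0, 0); (3, 3, 3, 2); (0, 1, 1, 0))


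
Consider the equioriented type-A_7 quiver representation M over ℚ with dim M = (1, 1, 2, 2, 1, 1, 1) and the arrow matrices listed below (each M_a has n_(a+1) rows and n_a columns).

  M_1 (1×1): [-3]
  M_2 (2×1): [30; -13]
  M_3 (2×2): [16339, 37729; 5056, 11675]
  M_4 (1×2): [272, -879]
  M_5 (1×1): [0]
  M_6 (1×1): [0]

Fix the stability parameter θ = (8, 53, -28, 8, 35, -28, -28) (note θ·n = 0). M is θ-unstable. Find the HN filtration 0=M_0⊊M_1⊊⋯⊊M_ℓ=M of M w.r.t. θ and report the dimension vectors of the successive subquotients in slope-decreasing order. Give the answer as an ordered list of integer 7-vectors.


Via rank(M_{q-1}∘⋯∘M_p): M ≅ I[1,5], I[3,4], I[6,6], I[7,7].
μ_θ-semistable layers: μ^(1)=35; μ^(2)=11; μ^(3)=8; μ^(4)=-28

((0, 0, 0, 0, 1, 0, 0); (0, 1, 1, 1, 0, 0, 0); (1, 0, 0, 1, 0, 0, 0); (0, 0, 1, 0, 0, 1, 1))


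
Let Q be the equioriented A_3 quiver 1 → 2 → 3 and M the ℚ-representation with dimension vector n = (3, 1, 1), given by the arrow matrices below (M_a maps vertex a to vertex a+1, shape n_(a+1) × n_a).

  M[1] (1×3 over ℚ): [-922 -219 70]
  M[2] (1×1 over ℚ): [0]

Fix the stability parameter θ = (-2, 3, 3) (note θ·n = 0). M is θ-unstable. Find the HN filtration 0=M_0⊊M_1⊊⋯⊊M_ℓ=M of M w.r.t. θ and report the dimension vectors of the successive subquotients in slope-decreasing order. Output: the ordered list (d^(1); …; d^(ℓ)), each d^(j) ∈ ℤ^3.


Barcode: M ≅ I[1,1]^2, I[1,2], I[3,3]. HN layers by μ_θ (2 steps, strictly decreasing):
  μ^(1)=3; μ^(2)=-2

((0, 1, 1); (3, 0, 0))


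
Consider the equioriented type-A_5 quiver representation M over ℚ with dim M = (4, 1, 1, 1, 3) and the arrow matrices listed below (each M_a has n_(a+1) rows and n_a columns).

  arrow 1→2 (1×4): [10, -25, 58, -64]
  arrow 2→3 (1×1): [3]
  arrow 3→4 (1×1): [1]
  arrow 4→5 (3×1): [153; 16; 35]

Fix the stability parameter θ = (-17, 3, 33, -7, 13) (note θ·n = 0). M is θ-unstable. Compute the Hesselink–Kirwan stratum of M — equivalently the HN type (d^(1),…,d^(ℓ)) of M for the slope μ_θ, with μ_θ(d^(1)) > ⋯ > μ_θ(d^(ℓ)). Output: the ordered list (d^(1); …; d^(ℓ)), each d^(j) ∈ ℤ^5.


Interval decomposition of M: I[1,1]^3, I[1,5], I[5,5]^2.
HN type (ℓ=3): μ^(1)=13; μ^(2)=3; μ^(3)=-17

((0, 0, 1, 1, 3); (0, 1, 0, 0, 0); (4, 0, 0, 0, 0))


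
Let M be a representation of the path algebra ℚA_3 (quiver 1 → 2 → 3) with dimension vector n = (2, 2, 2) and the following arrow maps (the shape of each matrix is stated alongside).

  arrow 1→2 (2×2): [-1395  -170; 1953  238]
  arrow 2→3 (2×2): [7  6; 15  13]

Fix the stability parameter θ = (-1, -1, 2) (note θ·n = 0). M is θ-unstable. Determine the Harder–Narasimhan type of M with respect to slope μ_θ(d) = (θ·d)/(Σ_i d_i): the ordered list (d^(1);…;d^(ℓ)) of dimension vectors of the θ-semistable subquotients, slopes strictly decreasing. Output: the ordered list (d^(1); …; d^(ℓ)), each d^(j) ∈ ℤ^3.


Barcode: M ≅ I[1,1], I[1,3], I[2,3]. HN layers by μ_θ (2 steps, strictly decreasing):
  μ^(1)=2; μ^(2)=-1

((0, 0, 2); (2, 2, 0))


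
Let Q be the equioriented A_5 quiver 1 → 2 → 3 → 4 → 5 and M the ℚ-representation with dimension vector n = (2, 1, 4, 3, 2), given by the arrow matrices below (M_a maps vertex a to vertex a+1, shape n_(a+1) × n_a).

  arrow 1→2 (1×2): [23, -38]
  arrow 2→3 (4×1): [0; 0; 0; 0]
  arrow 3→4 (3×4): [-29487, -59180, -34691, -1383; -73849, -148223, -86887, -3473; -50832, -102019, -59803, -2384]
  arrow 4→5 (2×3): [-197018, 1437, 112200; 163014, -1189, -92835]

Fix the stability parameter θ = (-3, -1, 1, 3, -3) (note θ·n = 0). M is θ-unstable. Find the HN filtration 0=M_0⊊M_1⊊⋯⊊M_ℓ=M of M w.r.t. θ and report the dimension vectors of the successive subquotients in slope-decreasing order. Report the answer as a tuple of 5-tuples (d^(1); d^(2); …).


Barcode: M ≅ I[1,1], I[1,2], I[3,3], I[3,4], I[3,5]^2. HN layers by μ_θ (5 steps, strictly decreasing):
  μ^(1)=3; μ^(2)=1; μ^(3)=1/3; μ^(4)=-1; μ^(5)=-3

((0, 0, 0, 1, 0); (0, 0, 2, 0, 0); (0, 0, 2, 2, 2); (0, 1, 0, 0, 0); (2, 0, 0, 0, 0))


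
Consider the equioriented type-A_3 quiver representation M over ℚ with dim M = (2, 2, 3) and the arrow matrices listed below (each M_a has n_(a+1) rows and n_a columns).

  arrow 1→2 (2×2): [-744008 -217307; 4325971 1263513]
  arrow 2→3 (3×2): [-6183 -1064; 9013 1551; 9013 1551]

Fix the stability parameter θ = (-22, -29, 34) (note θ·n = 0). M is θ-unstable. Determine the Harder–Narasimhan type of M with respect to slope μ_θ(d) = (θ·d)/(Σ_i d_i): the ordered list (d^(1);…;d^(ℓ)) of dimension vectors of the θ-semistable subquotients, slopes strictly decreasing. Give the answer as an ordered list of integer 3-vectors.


Via rank(M_{q-1}∘⋯∘M_p): M ≅ I[1,3]^2, I[3,3].
μ_θ-semistable layers: μ^(1)=34; μ^(2)=-51/2

((0, 0, 3); (2, 2, 0))


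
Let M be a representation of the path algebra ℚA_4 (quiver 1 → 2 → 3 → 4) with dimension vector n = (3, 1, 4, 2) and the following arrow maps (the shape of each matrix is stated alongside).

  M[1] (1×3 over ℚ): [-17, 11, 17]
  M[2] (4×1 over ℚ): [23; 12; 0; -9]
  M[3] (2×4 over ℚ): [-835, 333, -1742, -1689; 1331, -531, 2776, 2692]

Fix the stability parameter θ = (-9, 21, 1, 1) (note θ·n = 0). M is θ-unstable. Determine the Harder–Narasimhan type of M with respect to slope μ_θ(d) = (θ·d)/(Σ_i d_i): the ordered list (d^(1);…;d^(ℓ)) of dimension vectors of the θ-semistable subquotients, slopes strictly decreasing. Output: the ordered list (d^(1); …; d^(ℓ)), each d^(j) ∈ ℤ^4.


Interval decomposition of M: I[1,1]^2, I[1,4], I[3,3]^2, I[3,4].
HN type (ℓ=3): μ^(1)=23/3; μ^(2)=1; μ^(3)=-9

((0, 1, 1, 1); (0, 0, 3, 1); (3, 0, 0, 0))


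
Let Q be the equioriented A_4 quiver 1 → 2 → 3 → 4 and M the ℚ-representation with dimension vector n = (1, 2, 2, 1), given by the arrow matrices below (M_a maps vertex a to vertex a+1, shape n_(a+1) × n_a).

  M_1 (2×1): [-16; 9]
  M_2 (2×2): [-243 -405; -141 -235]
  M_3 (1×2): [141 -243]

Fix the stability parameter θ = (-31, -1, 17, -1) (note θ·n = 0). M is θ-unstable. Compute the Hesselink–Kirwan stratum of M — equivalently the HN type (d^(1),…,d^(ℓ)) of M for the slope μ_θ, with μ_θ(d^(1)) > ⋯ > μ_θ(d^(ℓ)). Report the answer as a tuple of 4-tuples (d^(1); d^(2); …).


Via rank(M_{q-1}∘⋯∘M_p): M ≅ I[1,3], I[2,2], I[3,4].
μ_θ-semistable layers: μ^(1)=17; μ^(2)=8; μ^(3)=-1; μ^(4)=-31

((0, 0, 1, 0); (0, 0, 1, 1); (0, 2, 0, 0); (1, 0, 0, 0))


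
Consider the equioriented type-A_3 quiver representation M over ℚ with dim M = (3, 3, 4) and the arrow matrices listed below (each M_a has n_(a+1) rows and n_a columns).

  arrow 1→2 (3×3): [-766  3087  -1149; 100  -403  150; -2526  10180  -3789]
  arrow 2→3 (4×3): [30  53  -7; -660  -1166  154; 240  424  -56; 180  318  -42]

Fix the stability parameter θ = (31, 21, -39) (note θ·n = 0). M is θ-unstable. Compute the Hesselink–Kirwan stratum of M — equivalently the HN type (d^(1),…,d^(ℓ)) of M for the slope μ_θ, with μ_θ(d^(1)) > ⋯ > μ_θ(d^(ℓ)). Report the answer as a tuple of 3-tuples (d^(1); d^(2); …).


Interval decomposition of M: I[1,1], I[1,2], I[1,3], I[2,2], I[3,3]^3.
HN type (ℓ=5): μ^(1)=31; μ^(2)=26; μ^(3)=21; μ^(4)=13/3; μ^(5)=-39

((1, 0, 0); (1, 1, 0); (0, 1, 0); (1, 1, 1); (0, 0, 3))


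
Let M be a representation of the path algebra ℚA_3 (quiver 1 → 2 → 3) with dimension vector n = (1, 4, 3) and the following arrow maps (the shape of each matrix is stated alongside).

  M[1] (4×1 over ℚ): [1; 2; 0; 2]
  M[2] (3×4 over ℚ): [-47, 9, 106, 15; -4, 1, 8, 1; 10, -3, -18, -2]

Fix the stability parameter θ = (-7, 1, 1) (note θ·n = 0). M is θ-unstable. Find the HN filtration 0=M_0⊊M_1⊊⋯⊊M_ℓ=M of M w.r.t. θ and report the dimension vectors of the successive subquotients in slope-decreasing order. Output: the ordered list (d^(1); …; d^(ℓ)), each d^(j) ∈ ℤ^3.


Via rank(M_{q-1}∘⋯∘M_p): M ≅ I[1,3], I[2,2], I[2,3]^2.
μ_θ-semistable layers: μ^(1)=1; μ^(2)=-7

((0, 4, 3); (1, 0, 0))


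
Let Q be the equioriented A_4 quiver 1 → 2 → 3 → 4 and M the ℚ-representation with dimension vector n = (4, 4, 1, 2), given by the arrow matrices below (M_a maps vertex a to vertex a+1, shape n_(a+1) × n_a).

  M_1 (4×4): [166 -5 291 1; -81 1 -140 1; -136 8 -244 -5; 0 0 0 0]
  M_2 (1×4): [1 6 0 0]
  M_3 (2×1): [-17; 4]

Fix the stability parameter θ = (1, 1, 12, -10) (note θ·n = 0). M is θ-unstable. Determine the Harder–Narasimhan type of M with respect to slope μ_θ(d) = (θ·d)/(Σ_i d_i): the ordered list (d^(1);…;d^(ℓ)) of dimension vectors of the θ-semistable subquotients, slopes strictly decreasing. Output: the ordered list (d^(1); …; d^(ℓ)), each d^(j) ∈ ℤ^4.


Barcode: M ≅ I[1,1], I[1,2]^2, I[1,4], I[2,2], I[4,4]. HN layers by μ_θ (2 steps, strictly decreasing):
  μ^(1)=1; μ^(2)=-10

((4, 4, 1, 1); (0, 0, 0, 1))


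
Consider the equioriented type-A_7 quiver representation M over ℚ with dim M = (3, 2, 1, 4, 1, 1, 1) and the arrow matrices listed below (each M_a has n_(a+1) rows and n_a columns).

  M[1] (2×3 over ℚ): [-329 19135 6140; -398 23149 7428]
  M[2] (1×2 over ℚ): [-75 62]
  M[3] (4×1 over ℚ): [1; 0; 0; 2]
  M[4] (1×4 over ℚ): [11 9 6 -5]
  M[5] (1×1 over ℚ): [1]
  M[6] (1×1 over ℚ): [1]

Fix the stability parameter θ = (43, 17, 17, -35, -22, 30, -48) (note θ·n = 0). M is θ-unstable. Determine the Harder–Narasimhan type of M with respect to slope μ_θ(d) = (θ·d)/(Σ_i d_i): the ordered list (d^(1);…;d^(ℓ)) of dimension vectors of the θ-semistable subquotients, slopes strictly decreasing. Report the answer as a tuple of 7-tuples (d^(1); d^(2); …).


Interval decomposition of M: I[1,1], I[1,2], I[1,7], I[4,4]^3.
HN type (ℓ=4): μ^(1)=43; μ^(2)=30; μ^(3)=2/7; μ^(4)=-35

((1, 0, 0, 0, 0, 0, 0); (1, 1, 0, 0, 0, 0, 0); (1, 1, 1, 1, 1, 1, 1); (0, 0, 0, 3, 0, 0, 0))


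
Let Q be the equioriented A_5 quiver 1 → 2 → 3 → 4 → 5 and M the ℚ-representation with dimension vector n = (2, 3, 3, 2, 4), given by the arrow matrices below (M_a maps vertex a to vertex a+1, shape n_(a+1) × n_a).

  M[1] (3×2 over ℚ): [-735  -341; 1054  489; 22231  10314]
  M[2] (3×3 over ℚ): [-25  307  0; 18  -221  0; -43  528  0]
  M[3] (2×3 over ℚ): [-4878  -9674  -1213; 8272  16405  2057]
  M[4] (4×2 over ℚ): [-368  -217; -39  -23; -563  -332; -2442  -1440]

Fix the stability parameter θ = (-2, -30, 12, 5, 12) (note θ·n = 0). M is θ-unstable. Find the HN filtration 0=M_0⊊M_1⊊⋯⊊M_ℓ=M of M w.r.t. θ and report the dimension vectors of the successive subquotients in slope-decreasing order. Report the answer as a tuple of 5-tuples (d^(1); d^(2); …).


Via rank(M_{q-1}∘⋯∘M_p): M ≅ I[1,5]^2, I[2,2], I[3,3], I[5,5]^2.
μ_θ-semistable layers: μ^(1)=12; μ^(2)=17/2; μ^(3)=-16; μ^(4)=-30

((0, 0, 1, 0, 4); (0, 0, 2, 2, 0); (2, 2, 0, 0, 0); (0, 1, 0, 0, 0))


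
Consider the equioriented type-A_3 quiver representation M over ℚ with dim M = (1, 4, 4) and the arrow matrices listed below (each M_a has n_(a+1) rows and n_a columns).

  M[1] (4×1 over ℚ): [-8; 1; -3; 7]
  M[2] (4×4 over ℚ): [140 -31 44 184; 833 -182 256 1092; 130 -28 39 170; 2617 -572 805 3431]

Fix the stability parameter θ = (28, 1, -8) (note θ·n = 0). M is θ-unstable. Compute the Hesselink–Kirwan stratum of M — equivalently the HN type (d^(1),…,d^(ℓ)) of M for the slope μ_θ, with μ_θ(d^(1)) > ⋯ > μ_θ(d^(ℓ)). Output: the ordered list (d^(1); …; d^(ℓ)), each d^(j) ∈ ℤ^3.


Via rank(M_{q-1}∘⋯∘M_p): M ≅ I[1,3], I[2,3]^3.
μ_θ-semistable layers: μ^(1)=7; μ^(2)=-7/2

((1, 1, 1); (0, 3, 3))


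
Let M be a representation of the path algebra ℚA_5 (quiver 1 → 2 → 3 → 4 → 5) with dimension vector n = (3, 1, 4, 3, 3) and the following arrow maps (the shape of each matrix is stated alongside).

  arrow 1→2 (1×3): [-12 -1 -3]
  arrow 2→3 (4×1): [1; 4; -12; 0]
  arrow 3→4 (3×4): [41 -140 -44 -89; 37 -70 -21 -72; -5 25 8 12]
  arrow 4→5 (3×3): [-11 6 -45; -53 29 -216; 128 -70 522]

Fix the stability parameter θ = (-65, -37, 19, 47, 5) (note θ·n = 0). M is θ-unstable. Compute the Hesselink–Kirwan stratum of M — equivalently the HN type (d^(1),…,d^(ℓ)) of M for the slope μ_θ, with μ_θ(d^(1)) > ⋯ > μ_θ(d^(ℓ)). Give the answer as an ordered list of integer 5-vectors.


Barcode: M ≅ I[1,1]^2, I[1,4], I[3,3], I[3,5]^2, I[5,5]. HN layers by μ_θ (6 steps, strictly decreasing):
  μ^(1)=47; μ^(2)=26; μ^(3)=19; μ^(4)=5; μ^(5)=-37; μ^(6)=-65

((0, 0, 0, 1, 0); (0, 0, 0, 2, 2); (0, 0, 4, 0, 0); (0, 0, 0, 0, 1); (0, 1, 0, 0, 0); (3, 0, 0, 0, 0))


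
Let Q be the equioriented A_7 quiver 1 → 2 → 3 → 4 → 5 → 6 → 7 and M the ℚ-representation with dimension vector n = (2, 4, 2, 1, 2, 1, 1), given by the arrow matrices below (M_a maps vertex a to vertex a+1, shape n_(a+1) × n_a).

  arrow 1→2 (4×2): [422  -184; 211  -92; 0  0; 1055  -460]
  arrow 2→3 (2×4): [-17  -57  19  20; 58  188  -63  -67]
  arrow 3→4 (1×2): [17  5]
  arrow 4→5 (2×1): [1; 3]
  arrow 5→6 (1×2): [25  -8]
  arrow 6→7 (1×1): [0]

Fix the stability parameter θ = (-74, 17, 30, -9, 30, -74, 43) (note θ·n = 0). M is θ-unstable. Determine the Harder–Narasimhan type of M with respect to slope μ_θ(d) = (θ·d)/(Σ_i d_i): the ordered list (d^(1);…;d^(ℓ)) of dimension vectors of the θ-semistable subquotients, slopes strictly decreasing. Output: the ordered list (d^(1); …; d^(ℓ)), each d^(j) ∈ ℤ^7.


Interval decomposition of M: I[1,1], I[1,6], I[2,2]^2, I[2,3], I[5,5], I[7,7].
HN type (ℓ=5): μ^(1)=43; μ^(2)=30; μ^(3)=17; μ^(4)=-6/5; μ^(5)=-74

((0, 0, 0, 0, 0, 0, 1); (0, 0, 1, 0, 1, 0, 0); (0, 3, 0, 0, 0, 0, 0); (0, 1, 1, 1, 1, 1, 0); (2, 0, 0, 0, 0, 0, 0))


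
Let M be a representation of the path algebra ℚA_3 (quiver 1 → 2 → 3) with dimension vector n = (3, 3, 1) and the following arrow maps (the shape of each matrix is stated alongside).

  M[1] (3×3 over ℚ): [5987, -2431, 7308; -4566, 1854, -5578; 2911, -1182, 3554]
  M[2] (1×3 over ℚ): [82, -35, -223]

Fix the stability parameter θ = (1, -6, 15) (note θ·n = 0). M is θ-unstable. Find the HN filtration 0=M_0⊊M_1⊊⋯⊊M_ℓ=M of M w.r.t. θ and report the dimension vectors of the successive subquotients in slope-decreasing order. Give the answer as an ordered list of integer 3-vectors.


Barcode: M ≅ I[1,2]^2, I[1,3]. HN layers by μ_θ (2 steps, strictly decreasing):
  μ^(1)=15; μ^(2)=-5/2

((0, 0, 1); (3, 3, 0))


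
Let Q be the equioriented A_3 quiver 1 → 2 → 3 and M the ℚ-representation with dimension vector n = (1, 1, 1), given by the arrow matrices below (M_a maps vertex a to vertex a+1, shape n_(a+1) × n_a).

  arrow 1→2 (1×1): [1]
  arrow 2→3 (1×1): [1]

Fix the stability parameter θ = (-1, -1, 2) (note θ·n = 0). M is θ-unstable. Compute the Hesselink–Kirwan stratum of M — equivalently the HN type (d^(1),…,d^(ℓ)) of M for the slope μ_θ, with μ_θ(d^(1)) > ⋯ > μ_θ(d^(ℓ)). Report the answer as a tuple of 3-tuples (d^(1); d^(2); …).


Barcode: M ≅ I[1,3]. HN layers by μ_θ (2 steps, strictly decreasing):
  μ^(1)=2; μ^(2)=-1

((0, 0, 1); (1, 1, 0))


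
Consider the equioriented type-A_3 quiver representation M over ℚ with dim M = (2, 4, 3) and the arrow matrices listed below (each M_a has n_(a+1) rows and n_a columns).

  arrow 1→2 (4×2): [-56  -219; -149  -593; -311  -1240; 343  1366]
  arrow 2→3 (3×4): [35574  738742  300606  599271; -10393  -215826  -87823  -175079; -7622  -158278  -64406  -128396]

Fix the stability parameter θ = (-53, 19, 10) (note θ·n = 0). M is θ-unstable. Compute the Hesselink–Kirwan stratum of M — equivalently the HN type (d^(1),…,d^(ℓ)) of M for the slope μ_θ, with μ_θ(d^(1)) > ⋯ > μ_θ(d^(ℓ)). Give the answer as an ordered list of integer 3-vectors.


Interval decomposition of M: I[1,3]^2, I[2,2], I[2,3].
HN type (ℓ=3): μ^(1)=19; μ^(2)=29/2; μ^(3)=-53

((0, 1, 0); (0, 3, 3); (2, 0, 0))


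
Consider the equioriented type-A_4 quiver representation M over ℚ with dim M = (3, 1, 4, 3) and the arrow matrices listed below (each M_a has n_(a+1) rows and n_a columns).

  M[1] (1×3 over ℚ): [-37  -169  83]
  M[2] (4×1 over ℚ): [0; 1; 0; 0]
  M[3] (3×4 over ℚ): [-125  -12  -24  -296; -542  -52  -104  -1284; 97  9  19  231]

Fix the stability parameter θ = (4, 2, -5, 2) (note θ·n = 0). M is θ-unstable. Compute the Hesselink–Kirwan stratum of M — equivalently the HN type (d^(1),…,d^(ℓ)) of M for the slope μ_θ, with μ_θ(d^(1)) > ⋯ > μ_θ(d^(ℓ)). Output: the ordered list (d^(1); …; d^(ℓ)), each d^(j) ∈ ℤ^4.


Barcode: M ≅ I[1,1]^2, I[1,4], I[3,3], I[3,4]^2. HN layers by μ_θ (4 steps, strictly decreasing):
  μ^(1)=4; μ^(2)=2; μ^(3)=1/3; μ^(4)=-5

((2, 0, 0, 0); (0, 0, 0, 3); (1, 1, 1, 0); (0, 0, 3, 0))


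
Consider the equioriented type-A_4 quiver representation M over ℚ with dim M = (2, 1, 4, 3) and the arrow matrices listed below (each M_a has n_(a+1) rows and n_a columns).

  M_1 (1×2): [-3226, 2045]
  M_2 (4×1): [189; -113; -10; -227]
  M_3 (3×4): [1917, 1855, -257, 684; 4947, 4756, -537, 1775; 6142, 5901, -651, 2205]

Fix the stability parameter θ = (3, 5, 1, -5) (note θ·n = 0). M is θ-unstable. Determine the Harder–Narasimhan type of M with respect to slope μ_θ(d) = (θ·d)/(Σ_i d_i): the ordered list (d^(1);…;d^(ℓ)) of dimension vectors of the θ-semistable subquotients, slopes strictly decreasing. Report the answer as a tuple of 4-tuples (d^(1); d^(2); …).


Barcode: M ≅ I[1,1], I[1,3], I[3,4]^3. HN layers by μ_θ (2 steps, strictly decreasing):
  μ^(1)=3; μ^(2)=-2

((2, 1, 1, 0); (0, 0, 3, 3))


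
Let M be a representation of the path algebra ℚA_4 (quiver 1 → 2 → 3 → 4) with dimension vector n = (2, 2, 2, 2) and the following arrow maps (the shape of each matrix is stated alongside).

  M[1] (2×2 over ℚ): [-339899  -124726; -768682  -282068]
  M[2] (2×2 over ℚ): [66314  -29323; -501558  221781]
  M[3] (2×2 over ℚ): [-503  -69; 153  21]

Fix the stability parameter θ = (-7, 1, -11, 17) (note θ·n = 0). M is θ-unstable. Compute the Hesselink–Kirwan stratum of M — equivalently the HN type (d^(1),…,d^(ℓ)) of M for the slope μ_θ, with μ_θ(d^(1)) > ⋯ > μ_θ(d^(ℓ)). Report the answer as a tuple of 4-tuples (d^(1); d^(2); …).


Interval decomposition of M: I[1,1], I[1,2], I[2,4], I[3,4].
HN type (ℓ=5): μ^(1)=17; μ^(2)=1; μ^(3)=-5; μ^(4)=-7; μ^(5)=-11

((0, 0, 0, 2); (0, 1, 0, 0); (0, 1, 1, 0); (2, 0, 0, 0); (0, 0, 1, 0))


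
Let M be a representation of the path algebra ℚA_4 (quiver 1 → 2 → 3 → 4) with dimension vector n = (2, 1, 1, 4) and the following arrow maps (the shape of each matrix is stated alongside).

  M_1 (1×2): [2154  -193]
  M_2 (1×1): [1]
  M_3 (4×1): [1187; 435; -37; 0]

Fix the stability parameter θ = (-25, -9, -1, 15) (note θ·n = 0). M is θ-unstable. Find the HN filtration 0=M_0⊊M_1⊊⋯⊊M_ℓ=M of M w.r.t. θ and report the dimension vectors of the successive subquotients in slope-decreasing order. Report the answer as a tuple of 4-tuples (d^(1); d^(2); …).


Interval decomposition of M: I[1,1], I[1,4], I[4,4]^3.
HN type (ℓ=4): μ^(1)=15; μ^(2)=-1; μ^(3)=-9; μ^(4)=-25

((0, 0, 0, 4); (0, 0, 1, 0); (0, 1, 0, 0); (2, 0, 0, 0))


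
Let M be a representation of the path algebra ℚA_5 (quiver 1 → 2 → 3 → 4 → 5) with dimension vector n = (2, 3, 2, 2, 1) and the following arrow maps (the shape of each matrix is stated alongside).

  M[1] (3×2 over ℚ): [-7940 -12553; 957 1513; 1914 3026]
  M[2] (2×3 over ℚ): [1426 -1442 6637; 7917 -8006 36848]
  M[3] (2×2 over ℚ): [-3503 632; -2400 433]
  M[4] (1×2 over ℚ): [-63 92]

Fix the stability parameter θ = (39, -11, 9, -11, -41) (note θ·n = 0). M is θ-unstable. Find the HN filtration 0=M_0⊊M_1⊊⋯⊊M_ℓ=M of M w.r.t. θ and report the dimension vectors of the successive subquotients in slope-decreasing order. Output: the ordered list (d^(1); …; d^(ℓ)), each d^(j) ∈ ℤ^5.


Interval decomposition of M: I[1,4], I[1,5], I[2,2].
HN type (ℓ=3): μ^(1)=13/2; μ^(2)=-3; μ^(3)=-11

((1, 1, 1, 1, 0); (1, 1, 1, 1, 1); (0, 1, 0, 0, 0))


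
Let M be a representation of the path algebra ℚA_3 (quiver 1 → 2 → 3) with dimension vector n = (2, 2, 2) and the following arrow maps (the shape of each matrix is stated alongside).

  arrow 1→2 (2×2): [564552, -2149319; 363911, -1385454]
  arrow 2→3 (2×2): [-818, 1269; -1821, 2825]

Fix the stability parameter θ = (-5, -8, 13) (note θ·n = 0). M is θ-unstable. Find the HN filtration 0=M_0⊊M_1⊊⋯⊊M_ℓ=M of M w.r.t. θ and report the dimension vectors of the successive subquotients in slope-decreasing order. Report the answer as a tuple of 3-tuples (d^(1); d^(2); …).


Barcode: M ≅ I[1,3]^2. HN layers by μ_θ (2 steps, strictly decreasing):
  μ^(1)=13; μ^(2)=-13/2

((0, 0, 2); (2, 2, 0))


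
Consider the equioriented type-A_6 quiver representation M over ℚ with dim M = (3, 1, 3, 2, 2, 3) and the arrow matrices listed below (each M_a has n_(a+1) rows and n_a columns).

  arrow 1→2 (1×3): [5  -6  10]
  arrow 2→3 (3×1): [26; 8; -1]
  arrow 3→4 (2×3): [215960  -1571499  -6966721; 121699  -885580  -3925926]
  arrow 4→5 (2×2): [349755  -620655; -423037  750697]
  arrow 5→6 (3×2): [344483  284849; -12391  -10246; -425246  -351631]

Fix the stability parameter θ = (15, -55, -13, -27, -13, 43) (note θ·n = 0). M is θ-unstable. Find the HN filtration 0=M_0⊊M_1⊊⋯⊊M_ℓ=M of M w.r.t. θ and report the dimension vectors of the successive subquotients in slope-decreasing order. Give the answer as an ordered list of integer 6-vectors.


Barcode: M ≅ I[1,1]^2, I[1,6], I[3,3], I[3,4], I[5,6], I[6,6]. HN layers by μ_θ (4 steps, strictly decreasing):
  μ^(1)=43; μ^(2)=15; μ^(3)=-13; μ^(4)=-20

((0, 0, 0, 0, 0, 3); (2, 0, 0, 0, 0, 0); (0, 0, 1, 0, 2, 0); (1, 1, 2, 2, 0, 0))


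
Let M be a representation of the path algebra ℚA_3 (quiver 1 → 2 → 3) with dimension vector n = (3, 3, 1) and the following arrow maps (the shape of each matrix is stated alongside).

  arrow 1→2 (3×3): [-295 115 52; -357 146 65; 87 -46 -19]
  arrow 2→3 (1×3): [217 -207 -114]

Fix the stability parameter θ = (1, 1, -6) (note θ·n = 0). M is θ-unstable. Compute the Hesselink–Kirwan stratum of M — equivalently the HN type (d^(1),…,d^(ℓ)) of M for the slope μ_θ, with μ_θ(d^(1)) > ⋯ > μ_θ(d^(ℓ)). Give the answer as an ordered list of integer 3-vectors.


Barcode: M ≅ I[1,1], I[1,2], I[1,3], I[2,2]. HN layers by μ_θ (2 steps, strictly decreasing):
  μ^(1)=1; μ^(2)=-4/3

((2, 2, 0); (1, 1, 1))


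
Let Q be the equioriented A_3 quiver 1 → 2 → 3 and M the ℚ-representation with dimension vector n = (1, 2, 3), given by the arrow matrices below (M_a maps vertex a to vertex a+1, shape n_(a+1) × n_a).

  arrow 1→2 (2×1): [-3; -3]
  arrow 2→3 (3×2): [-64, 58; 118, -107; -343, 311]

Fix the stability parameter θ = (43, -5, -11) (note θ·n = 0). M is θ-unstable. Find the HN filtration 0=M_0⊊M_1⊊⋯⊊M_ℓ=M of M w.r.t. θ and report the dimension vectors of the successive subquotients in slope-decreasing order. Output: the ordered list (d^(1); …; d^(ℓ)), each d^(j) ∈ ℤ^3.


Barcode: M ≅ I[1,3], I[2,3], I[3,3]. HN layers by μ_θ (3 steps, strictly decreasing):
  μ^(1)=9; μ^(2)=-8; μ^(3)=-11

((1, 1, 1); (0, 1, 1); (0, 0, 1))


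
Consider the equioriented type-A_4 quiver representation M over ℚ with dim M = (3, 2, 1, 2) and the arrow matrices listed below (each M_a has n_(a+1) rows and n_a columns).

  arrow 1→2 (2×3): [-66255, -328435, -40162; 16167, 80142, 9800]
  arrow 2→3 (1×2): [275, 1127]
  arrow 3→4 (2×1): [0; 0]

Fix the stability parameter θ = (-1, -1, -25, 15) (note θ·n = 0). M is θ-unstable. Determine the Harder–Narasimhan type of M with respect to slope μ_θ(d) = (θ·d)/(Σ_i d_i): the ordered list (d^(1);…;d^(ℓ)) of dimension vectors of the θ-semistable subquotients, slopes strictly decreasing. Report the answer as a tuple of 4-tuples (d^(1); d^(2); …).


Barcode: M ≅ I[1,1], I[1,2], I[1,3], I[4,4]^2. HN layers by μ_θ (3 steps, strictly decreasing):
  μ^(1)=15; μ^(2)=-1; μ^(3)=-9

((0, 0, 0, 2); (2, 1, 0, 0); (1, 1, 1, 0))
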